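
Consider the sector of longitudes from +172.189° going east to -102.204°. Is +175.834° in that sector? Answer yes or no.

Yes

Band width going east from +172.189° to -102.204°: ((-102.204 − 172.189) mod 360) = 85.607°.
Offset of +175.834° east of the west edge: ((175.834 − 172.189) mod 360) = 3.645°.
3.645° ≤ 85.607° ⇒ inside.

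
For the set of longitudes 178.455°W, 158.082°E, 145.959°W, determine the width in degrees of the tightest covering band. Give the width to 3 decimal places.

Sort the longitudes: -178.455°, -145.959°, +158.082°.
Eastward gaps between consecutive values (wrapping around): 32.496°, 304.041°, 23.463°.
Largest gap = 304.041° ⇒ minimal covering band is its complement: 360° − 304.041° = 55.959°.
Band runs from +158.082° eastward to -145.959°, crossing the antimeridian.

55.959°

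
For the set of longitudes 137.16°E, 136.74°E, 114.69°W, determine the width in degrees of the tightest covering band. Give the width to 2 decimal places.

108.57°

Sort the longitudes: -114.69°, +136.74°, +137.16°.
Eastward gaps between consecutive values (wrapping around): 251.43°, 0.42°, 108.15°.
Largest gap = 251.43° ⇒ minimal covering band is its complement: 360° − 251.43° = 108.57°.
Band runs from +136.74° eastward to -114.69°, crossing the antimeridian.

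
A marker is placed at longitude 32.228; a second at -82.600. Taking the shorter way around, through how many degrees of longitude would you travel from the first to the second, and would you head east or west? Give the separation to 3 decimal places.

114.828° west

Raw difference: -82.600 − 32.228 = -114.828°.
Normalise into (−180°, 180°]: -114.828° stays -114.828°.
Negative ⇒ the second point lies to the west; separation 114.828°.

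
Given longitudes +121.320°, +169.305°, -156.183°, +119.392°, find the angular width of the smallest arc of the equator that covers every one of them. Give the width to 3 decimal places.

84.425°

Sort the longitudes: -156.183°, +119.392°, +121.320°, +169.305°.
Eastward gaps between consecutive values (wrapping around): 275.575°, 1.928°, 47.985°, 34.512°.
Largest gap = 275.575° ⇒ minimal covering band is its complement: 360° − 275.575° = 84.425°.
Band runs from +119.392° eastward to -156.183°, crossing the antimeridian.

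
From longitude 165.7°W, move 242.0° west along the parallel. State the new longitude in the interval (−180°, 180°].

Start at -165.7°; shift −242.0° → -407.7°.
-407.7° lies outside (−180°, 180°]; add 360° → -47.7°.

47.7°W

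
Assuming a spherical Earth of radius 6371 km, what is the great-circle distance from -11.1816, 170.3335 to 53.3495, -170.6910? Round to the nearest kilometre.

7398 km

Δλ = -170.6910 − 170.3335 = -341.0245°; wrapped into (−180°, 180°]: 18.9755°.
Δφ = 53.3495 − -11.1816 = 64.5311°.
a = sin²(Δφ/2) + cos φ₁ · cos φ₂ · sin²(Δλ/2) = 0.300901.
c = 2·atan2(√a, √(1−a)) = 1.16124 rad → d = 6371·c ≈ 7398.29 km.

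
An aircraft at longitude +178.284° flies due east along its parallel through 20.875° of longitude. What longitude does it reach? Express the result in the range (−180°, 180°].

-160.841°

Start at +178.284°; shift +20.875° → +199.159°.
+199.159° lies outside (−180°, 180°]; subtract 360° → -160.841°.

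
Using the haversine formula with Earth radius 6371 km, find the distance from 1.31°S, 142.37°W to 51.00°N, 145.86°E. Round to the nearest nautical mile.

4784 nmi

Δλ = 145.86 − -142.37 = 288.23°; wrapped into (−180°, 180°]: -71.77°.
Δφ = 51.00 − -1.31 = 52.31°.
a = sin²(Δφ/2) + cos φ₁ · cos φ₂ · sin²(Δλ/2) = 0.410473.
c = 2·atan2(√a, √(1−a)) = 1.39077 rad → d = 6371·c ≈ 8860.61 km ≈ 4784.35 nmi.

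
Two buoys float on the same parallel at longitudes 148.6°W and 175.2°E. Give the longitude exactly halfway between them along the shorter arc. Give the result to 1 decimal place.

Signed shortest Δλ from -148.6° to +175.2° is -36.2°.
Midpoint longitude = -148.6° + (-36.2°)/2 = -148.6° − 18.1° = -166.7°.
(The naïve average (-148.6 + +175.2)/2 = 13.3° is on the wrong side of the globe.)

166.7°W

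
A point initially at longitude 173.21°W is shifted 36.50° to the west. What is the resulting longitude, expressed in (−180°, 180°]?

150.29°E

Start at -173.21°; shift −36.50° → -209.71°.
-209.71° lies outside (−180°, 180°]; add 360° → +150.29°.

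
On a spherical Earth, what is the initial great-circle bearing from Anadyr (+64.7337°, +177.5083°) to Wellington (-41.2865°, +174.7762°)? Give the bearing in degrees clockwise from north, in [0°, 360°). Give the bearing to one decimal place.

182.1°

Δλ = 174.7762 − 177.5083 = -2.7321°.
θ = atan2( sin Δλ · cos φ₂ , cos φ₁ · sin φ₂ − sin φ₁ · cos φ₂ · cos Δλ )
  = atan2(-0.03582, -0.96039) = -177.864° → normalised to [0°, 360°): 182.136°.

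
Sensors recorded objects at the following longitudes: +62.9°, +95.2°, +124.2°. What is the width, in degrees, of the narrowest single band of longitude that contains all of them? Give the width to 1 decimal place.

61.3°

Sort the longitudes: +62.9°, +95.2°, +124.2°.
Eastward gaps between consecutive values (wrapping around): 32.3°, 29.0°, 298.7°.
Largest gap = 298.7° ⇒ minimal covering band is its complement: 360° − 298.7° = 61.3°.
Band runs from +62.9° eastward to +124.2°.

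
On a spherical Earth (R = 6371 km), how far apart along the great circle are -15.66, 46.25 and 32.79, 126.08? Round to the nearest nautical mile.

5415 nmi

Δλ = 126.08 − 46.25 = 79.83°.
Δφ = 32.79 − -15.66 = 48.45°.
a = sin²(Δφ/2) + cos φ₁ · cos φ₂ · sin²(Δλ/2) = 0.501629.
c = 2·atan2(√a, √(1−a)) = 1.57405 rad → d = 6371·c ≈ 10028.30 km ≈ 5414.85 nmi.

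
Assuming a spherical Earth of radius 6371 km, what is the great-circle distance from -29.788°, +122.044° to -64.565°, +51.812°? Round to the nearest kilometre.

Δλ = 51.812 − 122.044 = -70.232°.
Δφ = -64.565 − -29.788 = -34.777°.
a = sin²(Δφ/2) + cos φ₁ · cos φ₂ · sin²(Δλ/2) = 0.212648.
c = 2·atan2(√a, √(1−a)) = 0.95855 rad → d = 6371·c ≈ 6106.94 km.

6107 km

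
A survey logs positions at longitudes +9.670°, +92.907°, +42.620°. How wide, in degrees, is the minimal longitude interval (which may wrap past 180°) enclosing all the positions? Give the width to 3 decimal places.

Sort the longitudes: +9.670°, +42.620°, +92.907°.
Eastward gaps between consecutive values (wrapping around): 32.950°, 50.287°, 276.763°.
Largest gap = 276.763° ⇒ minimal covering band is its complement: 360° − 276.763° = 83.237°.
Band runs from +9.670° eastward to +92.907°.

83.237°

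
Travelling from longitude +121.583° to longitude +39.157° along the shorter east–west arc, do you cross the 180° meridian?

Signed shortest Δλ = ((39.157 − 121.583 + 180) mod 360) − 180 = -82.426°.
Going west by 82.426° from +121.583° reaches +39.157° without touching 180°.

No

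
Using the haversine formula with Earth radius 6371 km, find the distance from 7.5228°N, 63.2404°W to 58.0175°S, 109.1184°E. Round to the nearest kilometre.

Δλ = 109.1184 − -63.2404 = 172.3588°.
Δφ = -58.0175 − 7.5228 = -65.5403°.
a = sin²(Δφ/2) + cos φ₁ · cos φ₂ · sin²(Δλ/2) = 0.815743.
c = 2·atan2(√a, √(1−a)) = 2.25427 rad → d = 6371·c ≈ 14361.93 km.

14362 km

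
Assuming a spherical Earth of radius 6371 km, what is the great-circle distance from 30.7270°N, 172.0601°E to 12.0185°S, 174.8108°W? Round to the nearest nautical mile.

Δλ = -174.8108 − 172.0601 = -346.8709°; wrapped into (−180°, 180°]: 13.1291°.
Δφ = -12.0185 − 30.7270 = -42.7455°.
a = sin²(Δφ/2) + cos φ₁ · cos φ₂ · sin²(Δλ/2) = 0.143801.
c = 2·atan2(√a, √(1−a)) = 0.77789 rad → d = 6371·c ≈ 4955.91 km ≈ 2675.98 nmi.

2676 nmi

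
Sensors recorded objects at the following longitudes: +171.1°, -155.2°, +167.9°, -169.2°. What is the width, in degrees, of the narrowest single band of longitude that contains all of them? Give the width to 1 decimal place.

Sort the longitudes: -169.2°, -155.2°, +167.9°, +171.1°.
Eastward gaps between consecutive values (wrapping around): 14.0°, 323.1°, 3.2°, 19.7°.
Largest gap = 323.1° ⇒ minimal covering band is its complement: 360° − 323.1° = 36.9°.
Band runs from +167.9° eastward to -155.2°, crossing the antimeridian.

36.9°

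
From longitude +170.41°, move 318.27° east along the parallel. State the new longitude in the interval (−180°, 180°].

Start at +170.41°; shift +318.27° → +488.68°.
+488.68° lies outside (−180°, 180°]; subtract 360° → +128.68°.

+128.68°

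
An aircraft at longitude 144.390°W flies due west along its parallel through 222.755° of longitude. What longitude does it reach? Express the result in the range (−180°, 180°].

7.145°W

Start at -144.390°; shift −222.755° → -367.145°.
-367.145° lies outside (−180°, 180°]; add 360° → -7.145°.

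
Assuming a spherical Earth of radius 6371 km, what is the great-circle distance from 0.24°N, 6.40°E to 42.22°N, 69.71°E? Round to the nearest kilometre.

7828 km

Δλ = 69.71 − 6.40 = 63.31°.
Δφ = 42.22 − 0.24 = 41.98°.
a = sin²(Δφ/2) + cos φ₁ · cos φ₂ · sin²(Δλ/2) = 0.332276.
c = 2·atan2(√a, √(1−a)) = 1.22871 rad → d = 6371·c ≈ 7828.14 km.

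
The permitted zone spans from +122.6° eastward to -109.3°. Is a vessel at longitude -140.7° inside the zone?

Yes

Band width going east from +122.6° to -109.3°: ((-109.3 − 122.6) mod 360) = 128.1°.
Offset of -140.7° east of the west edge: ((-140.7 − 122.6) mod 360) = 96.7°.
96.7° ≤ 128.1° ⇒ inside.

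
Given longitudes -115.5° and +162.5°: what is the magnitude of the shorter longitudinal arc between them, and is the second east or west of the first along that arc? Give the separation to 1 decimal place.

82.0° west

Raw difference: 162.5 − -115.5 = 278.0°.
Normalise into (−180°, 180°]: 278.0° − 360° = -82.0°.
Negative ⇒ the second point lies to the west; separation 82.0°.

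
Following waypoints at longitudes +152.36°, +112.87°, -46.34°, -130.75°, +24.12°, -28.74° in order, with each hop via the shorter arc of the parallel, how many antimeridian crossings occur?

0

Leg 1: +152.36° → +112.87°, shortest Δλ = -39.49° (west) — does not cross 180°.
Leg 2: +112.87° → -46.34°, shortest Δλ = -159.21° (west) — does not cross 180°.
Leg 3: -46.34° → -130.75°, shortest Δλ = -84.41° (west) — does not cross 180°.
Leg 4: -130.75° → +24.12°, shortest Δλ = 154.87° (east) — does not cross 180°.
Leg 5: +24.12° → -28.74°, shortest Δλ = -52.86° (west) — does not cross 180°.
Total crossings: 0.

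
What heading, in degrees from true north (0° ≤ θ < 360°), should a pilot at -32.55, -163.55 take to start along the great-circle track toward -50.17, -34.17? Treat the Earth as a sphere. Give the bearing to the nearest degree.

150°

Δλ = -34.17 − -163.55 = 129.38°.
θ = atan2( sin Δλ · cos φ₂ , cos φ₁ · sin φ₂ − sin φ₁ · cos φ₂ · cos Δλ )
  = atan2(0.49509, -0.86597) = 150.243° → normalised to [0°, 360°): 150.243°.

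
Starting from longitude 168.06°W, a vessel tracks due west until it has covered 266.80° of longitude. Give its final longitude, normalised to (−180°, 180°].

Start at -168.06°; shift −266.80° → -434.86°.
-434.86° lies outside (−180°, 180°]; add 360° → -74.86°.

74.86°W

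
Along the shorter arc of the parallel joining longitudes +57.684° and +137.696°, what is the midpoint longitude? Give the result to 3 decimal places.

+97.690°

Signed shortest Δλ from +57.684° to +137.696° is +80.012°.
Midpoint longitude = +57.684° + (+80.012°)/2 = +57.684° + 40.006° = +97.690°.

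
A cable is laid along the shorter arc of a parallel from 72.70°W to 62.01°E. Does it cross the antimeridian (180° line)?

No

Signed shortest Δλ = ((62.01 − -72.70 + 180) mod 360) − 180 = 134.71°.
Going east by 134.71° from -72.70° reaches +62.01° without touching 180°.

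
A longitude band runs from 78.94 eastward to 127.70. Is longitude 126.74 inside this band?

Yes

Band width going east from +78.94° to +127.70°: ((127.70 − 78.94) mod 360) = 48.76°.
Offset of +126.74° east of the west edge: ((126.74 − 78.94) mod 360) = 47.80°.
47.80° ≤ 48.76° ⇒ inside.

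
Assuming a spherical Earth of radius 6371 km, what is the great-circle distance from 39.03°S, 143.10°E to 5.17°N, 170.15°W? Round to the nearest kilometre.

6866 km

Δλ = -170.15 − 143.10 = -313.25°; wrapped into (−180°, 180°]: 46.75°.
Δφ = 5.17 − -39.03 = 44.20°.
a = sin²(Δφ/2) + cos φ₁ · cos φ₂ · sin²(Δλ/2) = 0.263325.
c = 2·atan2(√a, √(1−a)) = 1.07771 rad → d = 6371·c ≈ 6866.06 km.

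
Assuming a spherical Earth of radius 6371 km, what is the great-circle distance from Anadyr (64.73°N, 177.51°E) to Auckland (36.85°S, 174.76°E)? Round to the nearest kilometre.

11298 km

Δλ = 174.76 − 177.51 = -2.75°.
Δφ = -36.85 − 64.73 = -101.58°.
a = sin²(Δφ/2) + cos φ₁ · cos φ₂ · sin²(Δλ/2) = 0.600565.
c = 2·atan2(√a, √(1−a)) = 1.77331 rad → d = 6371·c ≈ 11297.74 km.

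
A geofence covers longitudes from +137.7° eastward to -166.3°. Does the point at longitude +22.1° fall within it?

No

Band width going east from +137.7° to -166.3°: ((-166.3 − 137.7) mod 360) = 56.0°.
Offset of +22.1° east of the west edge: ((22.1 − 137.7) mod 360) = 244.4°.
244.4° > 56.0° ⇒ outside.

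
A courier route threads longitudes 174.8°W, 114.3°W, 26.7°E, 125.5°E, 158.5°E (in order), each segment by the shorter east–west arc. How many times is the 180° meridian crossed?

Leg 1: -174.8° → -114.3°, shortest Δλ = 60.5° (east) — does not cross 180°.
Leg 2: -114.3° → +26.7°, shortest Δλ = 141.0° (east) — does not cross 180°.
Leg 3: +26.7° → +125.5°, shortest Δλ = 98.8° (east) — does not cross 180°.
Leg 4: +125.5° → +158.5°, shortest Δλ = 33.0° (east) — does not cross 180°.
Total crossings: 0.

0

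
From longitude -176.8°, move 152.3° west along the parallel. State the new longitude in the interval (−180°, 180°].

Start at -176.8°; shift −152.3° → -329.1°.
-329.1° lies outside (−180°, 180°]; add 360° → +30.9°.

+30.9°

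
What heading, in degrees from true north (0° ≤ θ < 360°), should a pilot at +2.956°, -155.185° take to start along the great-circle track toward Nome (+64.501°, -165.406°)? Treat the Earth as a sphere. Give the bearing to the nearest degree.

355°

Δλ = -165.406 − -155.185 = -10.221°.
θ = atan2( sin Δλ · cos φ₂ , cos φ₁ · sin φ₂ − sin φ₁ · cos φ₂ · cos Δλ )
  = atan2(-0.07639, 0.87954) = -4.964° → normalised to [0°, 360°): 355.036°.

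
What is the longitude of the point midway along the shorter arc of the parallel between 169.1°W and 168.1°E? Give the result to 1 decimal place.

179.5°E

Signed shortest Δλ from -169.1° to +168.1° is -22.8°.
Midpoint longitude = -169.1° + (-22.8°)/2 = -169.1° − 11.4° = -180.5°.
Normalise into (−180°, 180°]: +179.5°.
(The naïve average (-169.1 + +168.1)/2 = -0.5° is on the wrong side of the globe.)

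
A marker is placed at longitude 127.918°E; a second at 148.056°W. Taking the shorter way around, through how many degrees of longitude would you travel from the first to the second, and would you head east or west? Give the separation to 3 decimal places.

Raw difference: -148.056 − 127.918 = -275.974°.
Normalise into (−180°, 180°]: -275.974° + 360° = 84.026°.
Positive ⇒ the second point lies to the east; separation 84.026°.

84.026° east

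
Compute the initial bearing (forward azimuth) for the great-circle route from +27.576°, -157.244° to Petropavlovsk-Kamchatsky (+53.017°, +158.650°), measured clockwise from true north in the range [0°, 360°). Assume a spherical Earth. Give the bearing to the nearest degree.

321°

Δλ = 158.650 − -157.244 = 315.894°; wrapped into (−180°, 180°]: -44.106°.
θ = atan2( sin Δλ · cos φ₂ , cos φ₁ · sin φ₂ − sin φ₁ · cos φ₂ · cos Δλ )
  = atan2(-0.41869, 0.50810) = -39.490° → normalised to [0°, 360°): 320.510°.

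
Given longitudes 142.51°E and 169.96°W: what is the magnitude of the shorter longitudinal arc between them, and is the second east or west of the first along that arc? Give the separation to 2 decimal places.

47.53° east

Raw difference: -169.96 − 142.51 = -312.47°.
Normalise into (−180°, 180°]: -312.47° + 360° = 47.53°.
Positive ⇒ the second point lies to the east; separation 47.53°.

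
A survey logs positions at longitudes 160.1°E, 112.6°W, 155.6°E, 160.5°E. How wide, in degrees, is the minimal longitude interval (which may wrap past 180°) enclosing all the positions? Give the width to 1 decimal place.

91.8°

Sort the longitudes: -112.6°, +155.6°, +160.1°, +160.5°.
Eastward gaps between consecutive values (wrapping around): 268.2°, 4.5°, 0.4°, 86.9°.
Largest gap = 268.2° ⇒ minimal covering band is its complement: 360° − 268.2° = 91.8°.
Band runs from +155.6° eastward to -112.6°, crossing the antimeridian.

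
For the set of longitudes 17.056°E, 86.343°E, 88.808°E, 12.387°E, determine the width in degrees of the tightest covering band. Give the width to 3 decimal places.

Sort the longitudes: +12.387°, +17.056°, +86.343°, +88.808°.
Eastward gaps between consecutive values (wrapping around): 4.669°, 69.287°, 2.465°, 283.579°.
Largest gap = 283.579° ⇒ minimal covering band is its complement: 360° − 283.579° = 76.421°.
Band runs from +12.387° eastward to +88.808°.

76.421°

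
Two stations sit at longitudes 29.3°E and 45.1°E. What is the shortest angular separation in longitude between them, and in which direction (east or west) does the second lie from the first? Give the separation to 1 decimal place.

Raw difference: 45.1 − 29.3 = 15.8°.
Normalise into (−180°, 180°]: 15.8° stays 15.8°.
Positive ⇒ the second point lies to the east; separation 15.8°.

15.8° east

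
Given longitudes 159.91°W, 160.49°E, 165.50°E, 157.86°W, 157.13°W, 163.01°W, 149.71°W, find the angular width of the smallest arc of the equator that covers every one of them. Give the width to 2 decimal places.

Sort the longitudes: -163.01°, -159.91°, -157.86°, -157.13°, -149.71°, +160.49°, +165.50°.
Eastward gaps between consecutive values (wrapping around): 3.10°, 2.05°, 0.73°, 7.42°, 310.20°, 5.01°, 31.49°.
Largest gap = 310.20° ⇒ minimal covering band is its complement: 360° − 310.20° = 49.80°.
Band runs from +160.49° eastward to -149.71°, crossing the antimeridian.

49.80°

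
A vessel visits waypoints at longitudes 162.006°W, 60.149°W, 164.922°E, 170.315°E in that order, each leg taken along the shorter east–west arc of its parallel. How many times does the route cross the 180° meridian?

1

Leg 1: -162.006° → -60.149°, shortest Δλ = 101.857° (east) — does not cross 180°.
Leg 2: -60.149° → +164.922°, shortest Δλ = -134.929° (west) — crosses 180°.
Leg 3: +164.922° → +170.315°, shortest Δλ = 5.393° (east) — does not cross 180°.
Total crossings: 1.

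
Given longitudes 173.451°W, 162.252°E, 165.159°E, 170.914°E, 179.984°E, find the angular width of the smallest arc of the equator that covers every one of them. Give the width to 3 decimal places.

24.297°

Sort the longitudes: -173.451°, +162.252°, +165.159°, +170.914°, +179.984°.
Eastward gaps between consecutive values (wrapping around): 335.703°, 2.907°, 5.755°, 9.070°, 6.565°.
Largest gap = 335.703° ⇒ minimal covering band is its complement: 360° − 335.703° = 24.297°.
Band runs from +162.252° eastward to -173.451°, crossing the antimeridian.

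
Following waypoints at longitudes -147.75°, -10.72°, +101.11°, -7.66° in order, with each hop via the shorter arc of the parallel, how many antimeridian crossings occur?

Leg 1: -147.75° → -10.72°, shortest Δλ = 137.03° (east) — does not cross 180°.
Leg 2: -10.72° → +101.11°, shortest Δλ = 111.83° (east) — does not cross 180°.
Leg 3: +101.11° → -7.66°, shortest Δλ = -108.77° (west) — does not cross 180°.
Total crossings: 0.

0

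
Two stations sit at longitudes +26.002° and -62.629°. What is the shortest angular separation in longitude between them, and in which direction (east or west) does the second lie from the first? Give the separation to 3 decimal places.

Raw difference: -62.629 − 26.002 = -88.631°.
Normalise into (−180°, 180°]: -88.631° stays -88.631°.
Negative ⇒ the second point lies to the west; separation 88.631°.

88.631° west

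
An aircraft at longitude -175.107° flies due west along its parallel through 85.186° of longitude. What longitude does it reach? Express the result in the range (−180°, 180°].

Start at -175.107°; shift −85.186° → -260.293°.
-260.293° lies outside (−180°, 180°]; add 360° → +99.707°.

+99.707°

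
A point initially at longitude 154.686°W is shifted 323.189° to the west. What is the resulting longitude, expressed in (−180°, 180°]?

117.875°W

Start at -154.686°; shift −323.189° → -477.875°.
-477.875° lies outside (−180°, 180°]; add 360° → -117.875°.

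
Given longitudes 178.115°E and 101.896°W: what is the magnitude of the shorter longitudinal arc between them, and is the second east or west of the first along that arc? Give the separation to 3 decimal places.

79.989° east

Raw difference: -101.896 − 178.115 = -280.011°.
Normalise into (−180°, 180°]: -280.011° + 360° = 79.989°.
Positive ⇒ the second point lies to the east; separation 79.989°.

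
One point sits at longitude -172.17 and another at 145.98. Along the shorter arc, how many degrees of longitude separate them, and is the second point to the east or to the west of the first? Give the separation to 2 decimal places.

Raw difference: 145.98 − -172.17 = 318.15°.
Normalise into (−180°, 180°]: 318.15° − 360° = -41.85°.
Negative ⇒ the second point lies to the west; separation 41.85°.

41.85° west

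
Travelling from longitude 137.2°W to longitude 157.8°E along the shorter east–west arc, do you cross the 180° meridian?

Naïve |157.8 − -137.2| = 295.0° > 180°, so the shorter arc goes the other way round — across 180°.
Signed shortest Δλ = ((157.8 − -137.2 + 180) mod 360) − 180 = -65.0°.
Going west by 65.0° from -137.2° passes through 180° before reaching +157.8°.

Yes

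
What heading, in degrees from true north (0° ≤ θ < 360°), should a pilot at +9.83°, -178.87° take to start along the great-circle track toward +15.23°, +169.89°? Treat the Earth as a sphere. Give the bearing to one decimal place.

297.3°

Δλ = 169.89 − -178.87 = 348.76°; wrapped into (−180°, 180°]: -11.24°.
θ = atan2( sin Δλ · cos φ₂ , cos φ₁ · sin φ₂ − sin φ₁ · cos φ₂ · cos Δλ )
  = atan2(-0.18807, 0.09727) = -62.653° → normalised to [0°, 360°): 297.347°.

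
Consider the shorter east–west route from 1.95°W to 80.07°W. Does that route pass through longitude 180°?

Signed shortest Δλ = ((-80.07 − -1.95 + 180) mod 360) − 180 = -78.12°.
Going west by 78.12° from -1.95° reaches -80.07° without touching 180°.

No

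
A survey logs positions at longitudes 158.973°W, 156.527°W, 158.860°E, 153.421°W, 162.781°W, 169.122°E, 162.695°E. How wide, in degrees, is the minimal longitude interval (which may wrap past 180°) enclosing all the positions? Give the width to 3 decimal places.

47.719°

Sort the longitudes: -162.781°, -158.973°, -156.527°, -153.421°, +158.860°, +162.695°, +169.122°.
Eastward gaps between consecutive values (wrapping around): 3.808°, 2.446°, 3.106°, 312.281°, 3.835°, 6.427°, 28.097°.
Largest gap = 312.281° ⇒ minimal covering band is its complement: 360° − 312.281° = 47.719°.
Band runs from +158.860° eastward to -153.421°, crossing the antimeridian.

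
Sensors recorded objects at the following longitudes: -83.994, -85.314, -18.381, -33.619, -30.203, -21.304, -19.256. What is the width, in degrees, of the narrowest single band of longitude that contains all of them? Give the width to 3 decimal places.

Sort the longitudes: -85.314°, -83.994°, -33.619°, -30.203°, -21.304°, -19.256°, -18.381°.
Eastward gaps between consecutive values (wrapping around): 1.320°, 50.375°, 3.416°, 8.899°, 2.048°, 0.875°, 293.067°.
Largest gap = 293.067° ⇒ minimal covering band is its complement: 360° − 293.067° = 66.933°.
Band runs from -85.314° eastward to -18.381°.

66.933°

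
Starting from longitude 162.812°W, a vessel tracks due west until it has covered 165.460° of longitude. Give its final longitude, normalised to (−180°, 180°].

Start at -162.812°; shift −165.460° → -328.272°.
-328.272° lies outside (−180°, 180°]; add 360° → +31.728°.

31.728°E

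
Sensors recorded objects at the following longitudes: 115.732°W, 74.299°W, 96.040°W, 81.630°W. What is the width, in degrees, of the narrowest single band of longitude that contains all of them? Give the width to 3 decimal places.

41.433°

Sort the longitudes: -115.732°, -96.040°, -81.630°, -74.299°.
Eastward gaps between consecutive values (wrapping around): 19.692°, 14.410°, 7.331°, 318.567°.
Largest gap = 318.567° ⇒ minimal covering band is its complement: 360° − 318.567° = 41.433°.
Band runs from -115.732° eastward to -74.299°.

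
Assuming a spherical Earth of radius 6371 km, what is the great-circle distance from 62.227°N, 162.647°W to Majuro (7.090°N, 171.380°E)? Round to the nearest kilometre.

6487 km

Δλ = 171.380 − -162.647 = 334.027°; wrapped into (−180°, 180°]: -25.973°.
Δφ = 7.090 − 62.227 = -55.137°.
a = sin²(Δφ/2) + cos φ₁ · cos φ₂ · sin²(Δλ/2) = 0.237543.
c = 2·atan2(√a, √(1−a)) = 1.01818 rad → d = 6371·c ≈ 6486.84 km.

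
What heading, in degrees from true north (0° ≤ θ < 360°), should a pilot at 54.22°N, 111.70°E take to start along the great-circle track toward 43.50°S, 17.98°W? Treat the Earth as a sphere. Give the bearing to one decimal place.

267.3°

Δλ = -17.98 − 111.70 = -129.68°.
θ = atan2( sin Δλ · cos φ₂ , cos φ₁ · sin φ₂ − sin φ₁ · cos φ₂ · cos Δλ )
  = atan2(-0.55826, -0.02672) = -92.741° → normalised to [0°, 360°): 267.259°.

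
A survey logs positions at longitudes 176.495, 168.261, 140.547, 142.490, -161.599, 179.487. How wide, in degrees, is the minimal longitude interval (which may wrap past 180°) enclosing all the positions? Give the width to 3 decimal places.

Sort the longitudes: -161.599°, +140.547°, +142.490°, +168.261°, +176.495°, +179.487°.
Eastward gaps between consecutive values (wrapping around): 302.146°, 1.943°, 25.771°, 8.234°, 2.992°, 18.914°.
Largest gap = 302.146° ⇒ minimal covering band is its complement: 360° − 302.146° = 57.854°.
Band runs from +140.547° eastward to -161.599°, crossing the antimeridian.

57.854°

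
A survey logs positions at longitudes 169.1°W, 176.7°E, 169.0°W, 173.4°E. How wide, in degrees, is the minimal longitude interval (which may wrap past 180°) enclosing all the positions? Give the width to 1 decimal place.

Sort the longitudes: -169.1°, -169.0°, +173.4°, +176.7°.
Eastward gaps between consecutive values (wrapping around): 0.1°, 342.4°, 3.3°, 14.2°.
Largest gap = 342.4° ⇒ minimal covering band is its complement: 360° − 342.4° = 17.6°.
Band runs from +173.4° eastward to -169.0°, crossing the antimeridian.

17.6°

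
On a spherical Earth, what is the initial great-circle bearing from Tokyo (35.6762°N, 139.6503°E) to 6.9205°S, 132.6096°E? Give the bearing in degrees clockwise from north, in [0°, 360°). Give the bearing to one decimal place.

Δλ = 132.6096 − 139.6503 = -7.0407°.
θ = atan2( sin Δλ · cos φ₂ , cos φ₁ · sin φ₂ − sin φ₁ · cos φ₂ · cos Δλ )
  = atan2(-0.12168, -0.67247) = -169.743° → normalised to [0°, 360°): 190.257°.

190.3°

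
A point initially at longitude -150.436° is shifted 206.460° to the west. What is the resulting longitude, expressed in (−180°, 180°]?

Start at -150.436°; shift −206.460° → -356.896°.
-356.896° lies outside (−180°, 180°]; add 360° → +3.104°.

+3.104°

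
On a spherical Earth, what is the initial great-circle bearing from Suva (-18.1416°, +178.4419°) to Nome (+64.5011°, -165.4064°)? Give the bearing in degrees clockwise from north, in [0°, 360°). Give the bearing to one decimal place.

6.9°

Δλ = -165.4064 − 178.4419 = -343.8483°; wrapped into (−180°, 180°]: 16.1517°.
θ = atan2( sin Δλ · cos φ₂ , cos φ₁ · sin φ₂ − sin φ₁ · cos φ₂ · cos Δλ )
  = atan2(0.11976, 0.98648) = 6.922° → normalised to [0°, 360°): 6.922°.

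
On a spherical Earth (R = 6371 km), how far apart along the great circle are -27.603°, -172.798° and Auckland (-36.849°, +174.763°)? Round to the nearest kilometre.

Δλ = 174.763 − -172.798 = 347.561°; wrapped into (−180°, 180°]: -12.439°.
Δφ = -36.849 − -27.603 = -9.246°.
a = sin²(Δφ/2) + cos φ₁ · cos φ₂ · sin²(Δλ/2) = 0.014819.
c = 2·atan2(√a, √(1−a)) = 0.24408 rad → d = 6371·c ≈ 1555.00 km.

1555 km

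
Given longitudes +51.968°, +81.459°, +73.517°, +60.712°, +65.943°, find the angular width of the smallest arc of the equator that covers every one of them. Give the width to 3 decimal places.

Sort the longitudes: +51.968°, +60.712°, +65.943°, +73.517°, +81.459°.
Eastward gaps between consecutive values (wrapping around): 8.744°, 5.231°, 7.574°, 7.942°, 330.509°.
Largest gap = 330.509° ⇒ minimal covering band is its complement: 360° − 330.509° = 29.491°.
Band runs from +51.968° eastward to +81.459°.

29.491°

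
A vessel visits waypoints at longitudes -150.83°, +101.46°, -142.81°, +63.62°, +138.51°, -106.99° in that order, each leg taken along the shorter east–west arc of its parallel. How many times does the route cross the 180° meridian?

4

Leg 1: -150.83° → +101.46°, shortest Δλ = -107.71° (west) — crosses 180°.
Leg 2: +101.46° → -142.81°, shortest Δλ = 115.73° (east) — crosses 180°.
Leg 3: -142.81° → +63.62°, shortest Δλ = -153.57° (west) — crosses 180°.
Leg 4: +63.62° → +138.51°, shortest Δλ = 74.89° (east) — does not cross 180°.
Leg 5: +138.51° → -106.99°, shortest Δλ = 114.5° (east) — crosses 180°.
Total crossings: 4.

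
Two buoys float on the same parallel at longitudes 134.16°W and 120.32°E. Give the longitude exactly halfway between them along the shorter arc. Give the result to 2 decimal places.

173.08°E

Signed shortest Δλ from -134.16° to +120.32° is -105.52°.
Midpoint longitude = -134.16° + (-105.52°)/2 = -134.16° − 52.76° = -186.92°.
Normalise into (−180°, 180°]: +173.08°.
(The naïve average (-134.16 + +120.32)/2 = -6.92° is on the wrong side of the globe.)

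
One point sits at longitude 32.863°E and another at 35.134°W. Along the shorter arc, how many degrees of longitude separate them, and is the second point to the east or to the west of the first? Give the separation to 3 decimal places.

Raw difference: -35.134 − 32.863 = -67.997°.
Normalise into (−180°, 180°]: -67.997° stays -67.997°.
Negative ⇒ the second point lies to the west; separation 67.997°.

67.997° west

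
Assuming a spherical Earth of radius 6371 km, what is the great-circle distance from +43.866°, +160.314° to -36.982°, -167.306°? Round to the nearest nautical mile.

Δλ = -167.306 − 160.314 = -327.620°; wrapped into (−180°, 180°]: 32.380°.
Δφ = -36.982 − 43.866 = -80.848°.
a = sin²(Δφ/2) + cos φ₁ · cos φ₂ · sin²(Δλ/2) = 0.465247.
c = 2·atan2(√a, √(1−a)) = 1.50123 rad → d = 6371·c ≈ 9564.36 km ≈ 5164.34 nmi.

5164 nmi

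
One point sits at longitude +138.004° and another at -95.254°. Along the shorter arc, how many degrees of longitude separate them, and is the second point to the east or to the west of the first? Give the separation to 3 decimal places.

126.742° east

Raw difference: -95.254 − 138.004 = -233.258°.
Normalise into (−180°, 180°]: -233.258° + 360° = 126.742°.
Positive ⇒ the second point lies to the east; separation 126.742°.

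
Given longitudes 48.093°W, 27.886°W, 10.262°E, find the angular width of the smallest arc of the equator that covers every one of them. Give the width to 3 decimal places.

58.355°

Sort the longitudes: -48.093°, -27.886°, +10.262°.
Eastward gaps between consecutive values (wrapping around): 20.207°, 38.148°, 301.645°.
Largest gap = 301.645° ⇒ minimal covering band is its complement: 360° − 301.645° = 58.355°.
Band runs from -48.093° eastward to +10.262°.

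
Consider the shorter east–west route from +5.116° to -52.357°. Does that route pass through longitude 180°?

Signed shortest Δλ = ((-52.357 − 5.116 + 180) mod 360) − 180 = -57.473°.
Going west by 57.473° from +5.116° reaches -52.357° without touching 180°.

No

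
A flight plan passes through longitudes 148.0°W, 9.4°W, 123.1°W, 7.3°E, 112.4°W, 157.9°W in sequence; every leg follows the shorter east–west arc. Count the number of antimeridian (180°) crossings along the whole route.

Leg 1: -148.0° → -9.4°, shortest Δλ = 138.6° (east) — does not cross 180°.
Leg 2: -9.4° → -123.1°, shortest Δλ = -113.7° (west) — does not cross 180°.
Leg 3: -123.1° → +7.3°, shortest Δλ = 130.4° (east) — does not cross 180°.
Leg 4: +7.3° → -112.4°, shortest Δλ = -119.7° (west) — does not cross 180°.
Leg 5: -112.4° → -157.9°, shortest Δλ = -45.5° (west) — does not cross 180°.
Total crossings: 0.

0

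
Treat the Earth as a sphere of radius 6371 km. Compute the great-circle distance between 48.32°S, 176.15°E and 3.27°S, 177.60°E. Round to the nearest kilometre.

Δλ = 177.60 − 176.15 = 1.45°.
Δφ = -3.27 − -48.32 = 45.05°.
a = sin²(Δφ/2) + cos φ₁ · cos φ₂ · sin²(Δλ/2) = 0.146862.
c = 2·atan2(√a, √(1−a)) = 0.78657 rad → d = 6371·c ≈ 5011.24 km.

5011 km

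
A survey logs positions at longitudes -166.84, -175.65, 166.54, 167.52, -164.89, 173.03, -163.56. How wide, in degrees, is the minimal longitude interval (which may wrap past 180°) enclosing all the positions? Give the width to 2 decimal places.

Sort the longitudes: -175.65°, -166.84°, -164.89°, -163.56°, +166.54°, +167.52°, +173.03°.
Eastward gaps between consecutive values (wrapping around): 8.81°, 1.95°, 1.33°, 330.10°, 0.98°, 5.51°, 11.32°.
Largest gap = 330.10° ⇒ minimal covering band is its complement: 360° − 330.10° = 29.90°.
Band runs from +166.54° eastward to -163.56°, crossing the antimeridian.

29.90°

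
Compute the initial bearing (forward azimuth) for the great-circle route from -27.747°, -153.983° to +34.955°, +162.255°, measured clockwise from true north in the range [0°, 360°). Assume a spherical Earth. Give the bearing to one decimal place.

Δλ = 162.255 − -153.983 = 316.238°; wrapped into (−180°, 180°]: -43.762°.
θ = atan2( sin Δλ · cos φ₂ , cos φ₁ · sin φ₂ − sin φ₁ · cos φ₂ · cos Δλ )
  = atan2(-0.56689, 0.78264) = -35.917° → normalised to [0°, 360°): 324.083°.

324.1°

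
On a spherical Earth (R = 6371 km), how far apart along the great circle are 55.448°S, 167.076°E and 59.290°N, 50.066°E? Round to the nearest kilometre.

Δλ = 50.066 − 167.076 = -117.010°.
Δφ = 59.290 − -55.448 = 114.738°.
a = sin²(Δφ/2) + cos φ₁ · cos φ₂ · sin²(Δλ/2) = 0.919825.
c = 2·atan2(√a, √(1−a)) = 2.56744 rad → d = 6371·c ≈ 16357.13 km.

16357 km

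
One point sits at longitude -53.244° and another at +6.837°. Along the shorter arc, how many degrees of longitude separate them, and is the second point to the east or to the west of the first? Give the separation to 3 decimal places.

60.081° east

Raw difference: 6.837 − -53.244 = 60.081°.
Normalise into (−180°, 180°]: 60.081° stays 60.081°.
Positive ⇒ the second point lies to the east; separation 60.081°.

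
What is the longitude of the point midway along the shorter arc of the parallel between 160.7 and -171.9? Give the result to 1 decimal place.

Signed shortest Δλ from +160.7° to -171.9° is +27.4°.
Midpoint longitude = +160.7° + (+27.4°)/2 = +160.7° + 13.7° = +174.4°.
(The naïve average (+160.7 + -171.9)/2 = -5.6° is on the wrong side of the globe.)

+174.4°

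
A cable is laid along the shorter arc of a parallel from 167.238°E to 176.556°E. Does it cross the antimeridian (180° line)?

Signed shortest Δλ = ((176.556 − 167.238 + 180) mod 360) − 180 = 9.318°.
Going east by 9.318° from +167.238° reaches +176.556° without touching 180°.

No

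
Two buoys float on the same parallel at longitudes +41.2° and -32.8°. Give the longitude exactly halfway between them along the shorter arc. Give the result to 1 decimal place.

Signed shortest Δλ from +41.2° to -32.8° is -74.0°.
Midpoint longitude = +41.2° + (-74.0°)/2 = +41.2° − 37.0° = +4.2°.

+4.2°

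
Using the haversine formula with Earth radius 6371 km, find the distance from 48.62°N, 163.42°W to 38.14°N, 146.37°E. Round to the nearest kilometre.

Δλ = 146.37 − -163.42 = 309.79°; wrapped into (−180°, 180°]: -50.21°.
Δφ = 38.14 − 48.62 = -10.48°.
a = sin²(Δφ/2) + cos φ₁ · cos φ₂ · sin²(Δλ/2) = 0.101932.
c = 2·atan2(√a, √(1−a)) = 0.64992 rad → d = 6371·c ≈ 4140.61 km.

4141 km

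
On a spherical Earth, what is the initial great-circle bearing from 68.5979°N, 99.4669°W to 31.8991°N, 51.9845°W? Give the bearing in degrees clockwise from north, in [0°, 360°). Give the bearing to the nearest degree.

119°

Δλ = -51.9845 − -99.4669 = 47.4824°.
θ = atan2( sin Δλ · cos φ₂ , cos φ₁ · sin φ₂ − sin φ₁ · cos φ₂ · cos Δλ )
  = atan2(0.62576, -0.34136) = 118.613° → normalised to [0°, 360°): 118.613°.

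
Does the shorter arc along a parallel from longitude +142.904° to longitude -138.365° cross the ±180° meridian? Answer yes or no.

Yes

Naïve |-138.365 − 142.904| = 281.269° > 180°, so the shorter arc goes the other way round — across 180°.
Signed shortest Δλ = ((-138.365 − 142.904 + 180) mod 360) − 180 = 78.731°.
Going east by 78.731° from +142.904° passes through 180° before reaching -138.365°.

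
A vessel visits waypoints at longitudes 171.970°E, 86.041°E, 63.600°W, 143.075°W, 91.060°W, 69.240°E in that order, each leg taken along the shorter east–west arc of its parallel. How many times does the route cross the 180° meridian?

Leg 1: +171.970° → +86.041°, shortest Δλ = -85.929° (west) — does not cross 180°.
Leg 2: +86.041° → -63.600°, shortest Δλ = -149.641° (west) — does not cross 180°.
Leg 3: -63.600° → -143.075°, shortest Δλ = -79.475° (west) — does not cross 180°.
Leg 4: -143.075° → -91.060°, shortest Δλ = 52.015° (east) — does not cross 180°.
Leg 5: -91.060° → +69.240°, shortest Δλ = 160.3° (east) — does not cross 180°.
Total crossings: 0.

0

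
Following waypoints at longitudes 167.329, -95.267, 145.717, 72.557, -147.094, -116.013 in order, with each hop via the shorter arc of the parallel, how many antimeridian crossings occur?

3

Leg 1: +167.329° → -95.267°, shortest Δλ = 97.404° (east) — crosses 180°.
Leg 2: -95.267° → +145.717°, shortest Δλ = -119.016° (west) — crosses 180°.
Leg 3: +145.717° → +72.557°, shortest Δλ = -73.16° (west) — does not cross 180°.
Leg 4: +72.557° → -147.094°, shortest Δλ = 140.349° (east) — crosses 180°.
Leg 5: -147.094° → -116.013°, shortest Δλ = 31.081° (east) — does not cross 180°.
Total crossings: 3.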